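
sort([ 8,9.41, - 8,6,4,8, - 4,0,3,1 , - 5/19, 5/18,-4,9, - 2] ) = [ - 8, - 4, - 4,  -  2, - 5/19,0,5/18,1 , 3, 4,  6,8 , 8, 9, 9.41 ] 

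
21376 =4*5344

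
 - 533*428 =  - 228124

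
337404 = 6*56234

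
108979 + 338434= 447413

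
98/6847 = 98/6847 = 0.01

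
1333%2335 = 1333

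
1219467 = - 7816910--9036377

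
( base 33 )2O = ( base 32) 2Q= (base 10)90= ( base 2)1011010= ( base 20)4a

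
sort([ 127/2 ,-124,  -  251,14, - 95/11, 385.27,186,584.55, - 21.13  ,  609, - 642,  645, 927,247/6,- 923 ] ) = [ - 923, - 642,-251,  -  124, - 21.13, - 95/11, 14, 247/6,127/2, 186,385.27, 584.55, 609,645, 927]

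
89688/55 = 89688/55  =  1630.69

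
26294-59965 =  - 33671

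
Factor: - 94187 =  - 97^1*971^1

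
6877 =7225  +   - 348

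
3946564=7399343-3452779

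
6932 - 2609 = 4323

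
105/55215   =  7/3681 = 0.00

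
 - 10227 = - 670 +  - 9557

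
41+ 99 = 140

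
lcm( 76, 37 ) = 2812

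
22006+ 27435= 49441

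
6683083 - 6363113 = 319970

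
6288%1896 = 600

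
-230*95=-21850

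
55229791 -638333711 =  - 583103920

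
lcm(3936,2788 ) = 66912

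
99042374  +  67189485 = 166231859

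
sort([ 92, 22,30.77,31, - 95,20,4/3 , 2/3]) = [ - 95, 2/3,4/3 , 20,22,30.77, 31, 92 ]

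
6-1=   5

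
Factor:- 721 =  - 7^1*103^1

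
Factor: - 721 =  - 7^1*103^1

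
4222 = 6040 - 1818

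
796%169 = 120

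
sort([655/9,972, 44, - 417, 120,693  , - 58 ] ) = [ - 417, -58, 44,655/9,120, 693, 972]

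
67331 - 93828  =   - 26497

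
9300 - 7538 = 1762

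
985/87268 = 985/87268 = 0.01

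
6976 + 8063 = 15039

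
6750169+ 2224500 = 8974669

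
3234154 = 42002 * 77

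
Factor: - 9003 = -3^1*3001^1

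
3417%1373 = 671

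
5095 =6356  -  1261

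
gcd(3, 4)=1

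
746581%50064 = 45685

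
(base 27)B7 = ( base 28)AO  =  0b100110000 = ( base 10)304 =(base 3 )102021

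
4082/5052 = 2041/2526 = 0.81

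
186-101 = 85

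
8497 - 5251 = 3246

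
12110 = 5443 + 6667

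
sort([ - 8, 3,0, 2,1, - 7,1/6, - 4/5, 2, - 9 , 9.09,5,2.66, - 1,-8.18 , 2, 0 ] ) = [ - 9, - 8.18, - 8 , - 7, - 1, - 4/5,0,0,  1/6 , 1,  2,  2 , 2,2.66,3,5,9.09]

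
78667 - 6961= 71706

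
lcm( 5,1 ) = 5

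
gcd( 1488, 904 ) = 8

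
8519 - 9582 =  - 1063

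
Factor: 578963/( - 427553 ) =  - 11^1 * 73^1* 593^( - 1 ) = - 803/593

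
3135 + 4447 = 7582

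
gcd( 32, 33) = 1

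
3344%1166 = 1012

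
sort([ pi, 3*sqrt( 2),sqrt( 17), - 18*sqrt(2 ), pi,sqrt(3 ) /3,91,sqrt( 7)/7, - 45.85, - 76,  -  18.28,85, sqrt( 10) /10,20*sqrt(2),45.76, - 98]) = [ - 98  ,  -  76,-45.85 , -18*sqrt(2), - 18.28,sqrt(10 ) /10,sqrt( 7)/7,  sqrt (3)/3,pi, pi,sqrt (17),3* sqrt( 2 ), 20*sqrt( 2),  45.76, 85,91 ]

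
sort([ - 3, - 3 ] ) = [-3, - 3 ]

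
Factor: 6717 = 3^1*2239^1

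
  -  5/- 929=5/929=0.01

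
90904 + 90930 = 181834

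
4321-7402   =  -3081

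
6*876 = 5256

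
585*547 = 319995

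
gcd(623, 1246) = 623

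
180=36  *5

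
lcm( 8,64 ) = 64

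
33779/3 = 11259 + 2/3 = 11259.67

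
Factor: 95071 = 95071^1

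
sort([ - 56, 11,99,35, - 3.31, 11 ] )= [ - 56, - 3.31,11,11,35,  99]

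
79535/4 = 79535/4 = 19883.75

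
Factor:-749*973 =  - 7^2*107^1*139^1 = -728777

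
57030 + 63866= 120896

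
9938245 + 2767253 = 12705498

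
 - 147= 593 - 740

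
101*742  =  74942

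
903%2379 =903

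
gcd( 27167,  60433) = 1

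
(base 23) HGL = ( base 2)10010010100110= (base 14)35C2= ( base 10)9382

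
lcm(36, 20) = 180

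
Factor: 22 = 2^1*11^1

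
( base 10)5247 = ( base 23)9l3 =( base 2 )1010001111111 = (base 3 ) 21012100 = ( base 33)4R0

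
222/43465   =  222/43465 = 0.01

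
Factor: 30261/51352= 33/56=2^( - 3) * 3^1*7^( - 1)*11^1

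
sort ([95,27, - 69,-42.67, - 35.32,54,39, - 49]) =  [-69, - 49, - 42.67 ,-35.32,27,39, 54,95]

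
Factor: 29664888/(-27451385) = -2^3*3^1*5^(- 1 )*11^1*13^( - 1)*107^( - 1 )*313^1*359^1*3947^( - 1)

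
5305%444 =421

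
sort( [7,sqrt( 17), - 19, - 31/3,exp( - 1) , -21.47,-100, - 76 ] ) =[ - 100, - 76, - 21.47, - 19,  -  31/3,exp(-1 ),sqrt ( 17 ), 7 ] 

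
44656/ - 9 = -44656/9 = - 4961.78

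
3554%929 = 767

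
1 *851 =851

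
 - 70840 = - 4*17710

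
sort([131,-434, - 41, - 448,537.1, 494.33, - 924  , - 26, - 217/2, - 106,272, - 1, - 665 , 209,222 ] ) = [ - 924, - 665, - 448, - 434, - 217/2,-106 , - 41, - 26, - 1,131,209, 222,  272,494.33,  537.1]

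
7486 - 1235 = 6251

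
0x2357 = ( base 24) fgn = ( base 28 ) BF3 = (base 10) 9047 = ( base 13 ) 416C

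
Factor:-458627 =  - 13^1 * 35279^1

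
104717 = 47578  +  57139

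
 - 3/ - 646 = 3/646 = 0.00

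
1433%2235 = 1433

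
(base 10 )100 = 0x64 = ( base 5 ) 400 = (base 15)6a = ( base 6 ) 244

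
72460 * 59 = 4275140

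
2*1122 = 2244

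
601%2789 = 601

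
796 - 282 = 514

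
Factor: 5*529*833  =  5^1*7^2*17^1*23^2 = 2203285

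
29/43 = 29/43 = 0.67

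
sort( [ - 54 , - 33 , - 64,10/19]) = [ - 64, - 54, - 33 , 10/19]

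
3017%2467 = 550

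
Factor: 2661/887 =3 = 3^1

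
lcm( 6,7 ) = 42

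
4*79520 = 318080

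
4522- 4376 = 146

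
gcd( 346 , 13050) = 2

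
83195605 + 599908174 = 683103779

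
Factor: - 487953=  - 3^2*54217^1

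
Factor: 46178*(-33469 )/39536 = -772765741/19768 = - 2^( - 3)*7^( - 1)*11^1*353^( - 1)*2099^1*33469^1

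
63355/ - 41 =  -63355/41 = - 1545.24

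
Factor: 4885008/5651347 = 2^4 * 3^1*13^( - 1 )* 101771^1* 434719^(  -  1 )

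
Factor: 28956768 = 2^5*3^1 * 107^1 * 2819^1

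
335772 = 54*6218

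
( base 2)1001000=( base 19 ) 3F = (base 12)60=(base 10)72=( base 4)1020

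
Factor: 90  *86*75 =580500   =  2^2*3^3*5^3*43^1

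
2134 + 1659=3793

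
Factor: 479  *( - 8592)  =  -4115568 = - 2^4 *3^1 *179^1*479^1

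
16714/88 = 189  +  41/44  =  189.93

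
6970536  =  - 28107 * ( - 248 ) 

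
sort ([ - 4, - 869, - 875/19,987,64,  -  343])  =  [ - 869, - 343,  -  875/19 , - 4,64, 987]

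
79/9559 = 1/121 = 0.01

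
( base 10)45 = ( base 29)1g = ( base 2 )101101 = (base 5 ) 140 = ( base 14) 33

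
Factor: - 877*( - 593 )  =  520061 = 593^1*877^1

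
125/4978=125/4978 = 0.03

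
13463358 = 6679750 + 6783608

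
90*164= 14760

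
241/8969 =241/8969 = 0.03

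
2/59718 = 1/29859=   0.00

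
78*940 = 73320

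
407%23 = 16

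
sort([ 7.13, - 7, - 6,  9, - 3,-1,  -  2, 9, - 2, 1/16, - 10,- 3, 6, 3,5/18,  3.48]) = [ - 10,  -  7, - 6, - 3, - 3, - 2, - 2, - 1,  1/16,  5/18,3,  3.48,6, 7.13,9,9] 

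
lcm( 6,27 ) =54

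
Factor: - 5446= - 2^1*7^1*389^1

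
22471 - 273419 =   -  250948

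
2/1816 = 1/908 = 0.00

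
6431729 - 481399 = 5950330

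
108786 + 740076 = 848862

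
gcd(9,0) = 9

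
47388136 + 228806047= 276194183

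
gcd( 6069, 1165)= 1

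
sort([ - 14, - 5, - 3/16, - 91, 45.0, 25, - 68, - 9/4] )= [ - 91, - 68,-14, -5, - 9/4,  -  3/16, 25, 45.0] 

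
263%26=3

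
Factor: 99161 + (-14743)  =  2^1 * 42209^1=   84418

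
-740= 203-943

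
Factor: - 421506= - 2^1*3^2*23417^1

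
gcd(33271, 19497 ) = 97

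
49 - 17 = 32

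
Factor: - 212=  - 2^2*53^1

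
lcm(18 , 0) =0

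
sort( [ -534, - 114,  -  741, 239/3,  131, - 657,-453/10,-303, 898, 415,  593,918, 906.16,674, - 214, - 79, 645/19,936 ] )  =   [ - 741 , - 657, - 534,-303, - 214, - 114, - 79,-453/10, 645/19,239/3, 131, 415,593, 674,  898 , 906.16, 918, 936]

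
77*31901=2456377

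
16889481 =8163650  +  8725831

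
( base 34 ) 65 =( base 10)209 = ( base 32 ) 6h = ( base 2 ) 11010001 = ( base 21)9k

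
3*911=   2733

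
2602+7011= 9613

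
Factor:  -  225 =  - 3^2*5^2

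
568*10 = 5680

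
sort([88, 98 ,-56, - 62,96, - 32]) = [ - 62, - 56, - 32, 88, 96,98 ]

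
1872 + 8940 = 10812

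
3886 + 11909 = 15795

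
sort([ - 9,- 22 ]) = [- 22, - 9 ] 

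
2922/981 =974/327 = 2.98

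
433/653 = 433/653 = 0.66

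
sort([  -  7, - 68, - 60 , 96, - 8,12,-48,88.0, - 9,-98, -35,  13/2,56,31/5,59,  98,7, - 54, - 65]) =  [-98, - 68 ,-65, - 60, - 54,-48 , - 35, - 9, - 8, - 7,31/5,13/2, 7 , 12,56 , 59 , 88.0,96,98]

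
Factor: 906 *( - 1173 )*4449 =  - 4728121362 = - 2^1 * 3^3*17^1*23^1*151^1*1483^1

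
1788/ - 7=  - 256 + 4/7 = - 255.43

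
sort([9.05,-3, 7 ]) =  [ -3, 7,9.05 ]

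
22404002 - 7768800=14635202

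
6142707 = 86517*71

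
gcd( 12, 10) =2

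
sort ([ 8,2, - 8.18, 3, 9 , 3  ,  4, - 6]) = [ - 8.18,  -  6,2,3 , 3, 4,8,9 ]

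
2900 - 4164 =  - 1264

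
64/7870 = 32/3935 = 0.01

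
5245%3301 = 1944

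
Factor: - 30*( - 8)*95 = 22800=2^4 *3^1*5^2*19^1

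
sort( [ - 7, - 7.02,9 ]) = [ - 7.02, - 7,9]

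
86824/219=86824/219 = 396.46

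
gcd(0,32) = 32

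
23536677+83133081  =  106669758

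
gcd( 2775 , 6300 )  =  75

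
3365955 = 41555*81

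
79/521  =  79/521 = 0.15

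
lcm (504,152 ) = 9576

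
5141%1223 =249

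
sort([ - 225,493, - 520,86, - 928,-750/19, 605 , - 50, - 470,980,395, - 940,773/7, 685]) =[ - 940, - 928, - 520, - 470,- 225, - 50 ,-750/19 , 86,773/7,395,493, 605,685,980] 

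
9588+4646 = 14234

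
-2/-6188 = 1/3094= 0.00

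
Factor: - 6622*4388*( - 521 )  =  2^3*7^1*11^1 * 43^1*521^1*1097^1 =15138872056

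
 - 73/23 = -4+19/23 = - 3.17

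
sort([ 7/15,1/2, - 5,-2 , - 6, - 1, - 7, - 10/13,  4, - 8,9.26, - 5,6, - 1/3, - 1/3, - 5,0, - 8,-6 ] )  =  [  -  8, - 8,-7,-6, - 6,-5,- 5, -5,-2, - 1, -10/13, - 1/3,  -  1/3, 0,  7/15,  1/2,4, 6,9.26 ] 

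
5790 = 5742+48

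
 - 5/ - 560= 1/112 = 0.01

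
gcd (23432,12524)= 404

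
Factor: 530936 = 2^3*7^1*19^1* 499^1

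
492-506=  - 14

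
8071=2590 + 5481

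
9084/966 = 1514/161 = 9.40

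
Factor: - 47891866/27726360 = -23945933/13863180 = -2^( - 2 )*3^( - 1)*5^(-1 )*11^1*593^1*3671^1*231053^( - 1 )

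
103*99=10197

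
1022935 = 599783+423152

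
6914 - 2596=4318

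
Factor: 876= 2^2 * 3^1 * 73^1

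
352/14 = 25  +  1/7= 25.14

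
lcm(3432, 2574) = 10296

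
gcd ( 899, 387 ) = 1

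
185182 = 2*92591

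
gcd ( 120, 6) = 6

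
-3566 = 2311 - 5877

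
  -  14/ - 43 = 14/43 = 0.33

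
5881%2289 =1303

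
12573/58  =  216  +  45/58  =  216.78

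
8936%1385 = 626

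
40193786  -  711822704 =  - 671628918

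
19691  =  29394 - 9703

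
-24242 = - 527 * 46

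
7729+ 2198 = 9927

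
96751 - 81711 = 15040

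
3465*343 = 1188495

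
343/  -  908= -1+565/908 = - 0.38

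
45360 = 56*810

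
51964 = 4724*11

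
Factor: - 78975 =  - 3^5*5^2 * 13^1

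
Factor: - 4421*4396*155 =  - 3012380980  =  - 2^2*5^1*7^1*31^1*157^1*4421^1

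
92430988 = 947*97604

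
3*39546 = 118638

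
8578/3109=2+2360/3109  =  2.76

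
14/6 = 7/3 = 2.33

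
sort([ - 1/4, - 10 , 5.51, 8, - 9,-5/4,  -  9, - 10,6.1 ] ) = [ - 10, - 10,  -  9 , - 9, - 5/4, - 1/4,5.51, 6.1,8 ] 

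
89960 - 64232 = 25728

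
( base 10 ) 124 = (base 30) 44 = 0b1111100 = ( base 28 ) 4C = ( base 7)235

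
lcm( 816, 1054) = 25296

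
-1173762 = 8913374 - 10087136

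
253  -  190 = 63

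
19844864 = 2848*6968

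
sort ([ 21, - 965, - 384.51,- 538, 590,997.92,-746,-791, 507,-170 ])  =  [ - 965,-791,-746, - 538  ,  -  384.51 ,-170, 21, 507, 590,997.92 ]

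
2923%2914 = 9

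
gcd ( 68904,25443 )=99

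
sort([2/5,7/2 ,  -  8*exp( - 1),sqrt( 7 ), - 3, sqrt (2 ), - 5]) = [- 5, - 3, - 8*exp (-1 ), 2/5,  sqrt(2 ), sqrt ( 7), 7/2] 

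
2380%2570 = 2380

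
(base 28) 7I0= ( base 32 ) 5R8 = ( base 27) 85P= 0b1011101101000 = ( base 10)5992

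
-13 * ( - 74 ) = 962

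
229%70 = 19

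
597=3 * 199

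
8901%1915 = 1241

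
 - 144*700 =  - 100800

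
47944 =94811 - 46867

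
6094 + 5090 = 11184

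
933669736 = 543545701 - - 390124035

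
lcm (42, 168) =168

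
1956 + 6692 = 8648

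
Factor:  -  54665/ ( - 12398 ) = 2^(  -  1 )*5^1*13^1*29^2*6199^( - 1) 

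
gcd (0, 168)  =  168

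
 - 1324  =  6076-7400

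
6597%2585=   1427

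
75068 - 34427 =40641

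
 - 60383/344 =  -  176 +161/344 = -175.53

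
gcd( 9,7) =1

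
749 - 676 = 73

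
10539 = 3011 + 7528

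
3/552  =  1/184= 0.01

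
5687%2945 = 2742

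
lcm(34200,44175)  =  1060200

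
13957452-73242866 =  - 59285414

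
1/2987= 1/2987 = 0.00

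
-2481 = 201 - 2682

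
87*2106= 183222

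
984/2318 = 492/1159= 0.42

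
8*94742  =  757936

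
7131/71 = 100 + 31/71 = 100.44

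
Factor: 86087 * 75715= 6518077205 = 5^1 * 19^1*31^1 * 797^1*2777^1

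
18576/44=4644/11 = 422.18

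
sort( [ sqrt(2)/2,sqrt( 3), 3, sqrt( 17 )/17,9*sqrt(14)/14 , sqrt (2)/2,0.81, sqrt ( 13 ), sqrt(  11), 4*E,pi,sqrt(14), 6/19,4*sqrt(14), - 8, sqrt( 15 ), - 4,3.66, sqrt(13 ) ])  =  [-8,- 4, sqrt(17) /17, 6/19, sqrt( 2)/2 , sqrt(2)/2,0.81, sqrt( 3),9* sqrt( 14 )/14,3, pi, sqrt(11 ),sqrt(13),sqrt(13),3.66,sqrt(14 ) , sqrt(15 ), 4*E , 4*sqrt(14)]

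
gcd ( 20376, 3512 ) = 8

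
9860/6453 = 1+3407/6453 = 1.53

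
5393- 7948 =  - 2555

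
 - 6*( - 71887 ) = 431322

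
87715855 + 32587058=120302913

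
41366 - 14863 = 26503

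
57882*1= 57882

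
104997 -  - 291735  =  396732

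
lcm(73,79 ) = 5767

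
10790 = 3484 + 7306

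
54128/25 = 2165 + 3/25 = 2165.12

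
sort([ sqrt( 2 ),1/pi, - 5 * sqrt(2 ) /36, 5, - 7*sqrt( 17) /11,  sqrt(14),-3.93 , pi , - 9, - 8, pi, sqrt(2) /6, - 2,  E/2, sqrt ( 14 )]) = [ - 9 , - 8,-3.93 , - 7*sqrt( 17 )/11 , - 2, - 5*sqrt (2 )/36 , sqrt( 2 )/6, 1/pi,E/2 , sqrt(2 ), pi,pi,  sqrt( 14 ),  sqrt(14),5]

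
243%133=110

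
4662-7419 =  - 2757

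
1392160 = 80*17402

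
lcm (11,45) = 495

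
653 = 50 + 603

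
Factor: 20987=31^1*677^1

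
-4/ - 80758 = 2/40379 =0.00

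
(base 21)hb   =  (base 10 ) 368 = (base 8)560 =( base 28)D4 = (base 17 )14b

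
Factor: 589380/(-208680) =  - 209/74 =-2^(- 1 )*11^1*19^1*37^(  -  1) 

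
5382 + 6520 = 11902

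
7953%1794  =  777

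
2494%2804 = 2494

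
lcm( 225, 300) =900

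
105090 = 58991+46099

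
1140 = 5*228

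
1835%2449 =1835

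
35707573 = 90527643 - 54820070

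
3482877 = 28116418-24633541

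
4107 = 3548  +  559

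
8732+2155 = 10887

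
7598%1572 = 1310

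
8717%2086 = 373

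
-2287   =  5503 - 7790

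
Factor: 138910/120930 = 3^(-1 )*139^( - 1)*479^1= 479/417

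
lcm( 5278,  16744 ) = 485576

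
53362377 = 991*53847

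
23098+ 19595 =42693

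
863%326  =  211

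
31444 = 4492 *7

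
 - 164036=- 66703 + -97333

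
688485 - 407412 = 281073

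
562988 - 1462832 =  - 899844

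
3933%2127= 1806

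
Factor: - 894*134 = -119796= -  2^2*3^1 * 67^1*149^1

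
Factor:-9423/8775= - 349/325 = - 5^( - 2)  *13^( - 1) * 349^1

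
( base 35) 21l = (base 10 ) 2506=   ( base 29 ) 2sc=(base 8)4712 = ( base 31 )2IQ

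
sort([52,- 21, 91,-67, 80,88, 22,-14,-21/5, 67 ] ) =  [ - 67,-21,-14, - 21/5,22 , 52 , 67, 80,88,91 ] 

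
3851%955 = 31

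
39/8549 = 39/8549   =  0.00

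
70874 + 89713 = 160587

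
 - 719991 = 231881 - 951872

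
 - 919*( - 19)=17461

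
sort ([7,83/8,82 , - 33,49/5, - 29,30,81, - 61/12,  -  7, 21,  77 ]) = [ - 33,-29, - 7,-61/12,7, 49/5 , 83/8, 21, 30, 77,81,82 ] 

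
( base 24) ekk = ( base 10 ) 8564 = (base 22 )HF6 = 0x2174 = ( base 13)3b8a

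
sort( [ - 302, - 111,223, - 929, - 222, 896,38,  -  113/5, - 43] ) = [ - 929,-302, - 222,-111 , - 43, - 113/5 , 38,223,896 ]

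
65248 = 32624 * 2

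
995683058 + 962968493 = 1958651551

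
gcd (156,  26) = 26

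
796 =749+47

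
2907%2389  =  518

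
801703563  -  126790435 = 674913128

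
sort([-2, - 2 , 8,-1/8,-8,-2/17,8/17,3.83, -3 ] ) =[-8,- 3,-2, - 2, - 1/8,-2/17, 8/17, 3.83, 8]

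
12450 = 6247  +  6203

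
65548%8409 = 6685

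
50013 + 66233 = 116246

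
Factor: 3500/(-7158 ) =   -  2^1*3^( -1)*5^3*7^1*1193^( - 1)= - 1750/3579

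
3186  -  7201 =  - 4015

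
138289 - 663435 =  - 525146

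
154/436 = 77/218 = 0.35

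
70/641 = 70/641  =  0.11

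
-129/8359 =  - 129/8359 = -0.02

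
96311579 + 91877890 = 188189469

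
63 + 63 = 126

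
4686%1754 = 1178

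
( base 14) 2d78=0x1FCE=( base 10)8142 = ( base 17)1B2G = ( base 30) 91C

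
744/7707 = 248/2569 = 0.10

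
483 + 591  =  1074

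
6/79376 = 3/39688 =0.00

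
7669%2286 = 811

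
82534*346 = 28556764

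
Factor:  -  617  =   - 617^1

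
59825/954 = 62+677/954 = 62.71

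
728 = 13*56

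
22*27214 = 598708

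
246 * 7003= 1722738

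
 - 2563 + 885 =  - 1678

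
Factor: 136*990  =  2^4*3^2*5^1*11^1*17^1 = 134640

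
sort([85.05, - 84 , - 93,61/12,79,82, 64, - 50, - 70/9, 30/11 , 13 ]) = [ - 93, -84 ,-50, - 70/9,30/11 , 61/12, 13,  64, 79 , 82 , 85.05 ]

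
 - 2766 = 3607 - 6373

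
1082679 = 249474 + 833205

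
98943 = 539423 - 440480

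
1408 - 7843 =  - 6435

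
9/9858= 3/3286 = 0.00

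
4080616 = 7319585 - 3238969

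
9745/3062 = 3 + 559/3062 = 3.18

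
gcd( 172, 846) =2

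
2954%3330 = 2954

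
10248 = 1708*6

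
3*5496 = 16488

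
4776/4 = 1194 =1194.00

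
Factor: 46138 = 2^1*17^1*23^1*59^1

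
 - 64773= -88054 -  - 23281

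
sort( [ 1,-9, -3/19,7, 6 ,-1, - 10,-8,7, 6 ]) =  [  -  10, - 9, - 8, - 1,-3/19,1,6, 6,  7 , 7 ]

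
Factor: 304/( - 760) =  - 2/5 = - 2^1 * 5^( - 1)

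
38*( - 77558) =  - 2947204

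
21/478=21/478 = 0.04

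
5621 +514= 6135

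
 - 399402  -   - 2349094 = 1949692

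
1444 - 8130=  - 6686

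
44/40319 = 44/40319 =0.00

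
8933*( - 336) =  - 3001488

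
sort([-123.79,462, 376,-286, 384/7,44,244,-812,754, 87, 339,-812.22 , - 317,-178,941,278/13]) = [  -  812.22, - 812,-317, - 286  ,-178 , - 123.79,278/13, 44,384/7,87, 244,339,  376, 462,754,  941]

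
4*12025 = 48100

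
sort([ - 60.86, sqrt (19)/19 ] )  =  [ - 60.86,sqrt( 19)/19 ] 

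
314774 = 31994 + 282780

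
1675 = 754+921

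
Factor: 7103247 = 3^1*31^1*76379^1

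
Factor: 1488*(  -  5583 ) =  - 8307504 = - 2^4*3^2*31^1*1861^1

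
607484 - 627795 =  -  20311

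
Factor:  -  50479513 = - 7^1*61^1*118219^1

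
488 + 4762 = 5250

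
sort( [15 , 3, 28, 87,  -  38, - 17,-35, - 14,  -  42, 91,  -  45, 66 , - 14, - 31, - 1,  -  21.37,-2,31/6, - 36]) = [-45,-42, - 38, - 36, - 35,-31,-21.37,-17,  -  14,  -  14,  -  2,-1, 3, 31/6,15,28, 66,87, 91 ]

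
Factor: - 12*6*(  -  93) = 2^3*3^3* 31^1 = 6696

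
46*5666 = 260636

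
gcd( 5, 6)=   1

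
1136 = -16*( - 71 )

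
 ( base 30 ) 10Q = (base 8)1636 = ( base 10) 926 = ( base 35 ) qg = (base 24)1EE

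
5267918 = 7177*734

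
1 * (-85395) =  - 85395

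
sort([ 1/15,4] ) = [1/15,4 ] 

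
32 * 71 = 2272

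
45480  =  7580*6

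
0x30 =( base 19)2a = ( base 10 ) 48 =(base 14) 36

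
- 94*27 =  - 2538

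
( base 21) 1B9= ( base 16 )2a9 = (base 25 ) 126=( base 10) 681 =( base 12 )489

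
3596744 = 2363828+1232916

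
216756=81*2676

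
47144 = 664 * 71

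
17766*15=266490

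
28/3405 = 28/3405 =0.01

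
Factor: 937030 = 2^1* 5^1*93703^1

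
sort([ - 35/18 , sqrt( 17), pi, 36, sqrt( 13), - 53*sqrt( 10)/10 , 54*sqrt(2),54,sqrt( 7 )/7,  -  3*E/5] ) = [ - 53*sqrt( 10)/10, - 35/18, - 3*E/5,sqrt( 7 )/7, pi, sqrt( 13),  sqrt(17 ), 36, 54, 54*sqrt( 2)] 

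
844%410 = 24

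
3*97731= 293193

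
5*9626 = 48130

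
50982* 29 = 1478478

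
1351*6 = 8106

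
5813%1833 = 314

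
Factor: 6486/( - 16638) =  - 23^1 * 59^( - 1 ) = - 23/59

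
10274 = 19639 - 9365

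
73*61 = 4453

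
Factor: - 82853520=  - 2^4*3^1 * 5^1*97^1 * 3559^1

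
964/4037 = 964/4037=0.24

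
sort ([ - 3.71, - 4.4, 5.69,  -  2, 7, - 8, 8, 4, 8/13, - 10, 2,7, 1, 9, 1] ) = [ - 10, - 8, - 4.4, - 3.71 , - 2,8/13, 1, 1, 2, 4, 5.69 , 7,  7, 8,  9 ]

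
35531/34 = 35531/34=1045.03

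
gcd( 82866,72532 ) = 2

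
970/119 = 970/119 = 8.15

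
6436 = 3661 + 2775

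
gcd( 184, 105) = 1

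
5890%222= 118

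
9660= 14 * 690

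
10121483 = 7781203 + 2340280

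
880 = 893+-13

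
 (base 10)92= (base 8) 134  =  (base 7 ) 161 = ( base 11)84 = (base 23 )40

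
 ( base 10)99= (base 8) 143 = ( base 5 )344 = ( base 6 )243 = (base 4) 1203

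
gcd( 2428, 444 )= 4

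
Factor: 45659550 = 2^1*3^1*5^2*43^1*7079^1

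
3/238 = 3/238=0.01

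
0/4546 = 0=   0.00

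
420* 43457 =18251940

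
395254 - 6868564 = - 6473310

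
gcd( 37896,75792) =37896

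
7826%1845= 446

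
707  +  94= 801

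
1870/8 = 233 + 3/4  =  233.75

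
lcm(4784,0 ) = 0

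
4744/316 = 15 + 1/79 = 15.01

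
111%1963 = 111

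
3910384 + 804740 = 4715124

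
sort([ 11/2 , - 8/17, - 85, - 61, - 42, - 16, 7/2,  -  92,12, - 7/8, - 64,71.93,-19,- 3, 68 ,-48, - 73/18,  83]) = [ - 92, - 85, - 64,- 61, - 48,  -  42, - 19, - 16, - 73/18, - 3,  -  7/8, - 8/17, 7/2,11/2,12,68,71.93 , 83]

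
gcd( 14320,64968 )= 8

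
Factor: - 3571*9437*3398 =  - 2^1*1699^1*3571^1*9437^1 = - 114510992746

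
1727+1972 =3699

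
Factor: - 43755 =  - 3^1*5^1*2917^1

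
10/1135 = 2/227 = 0.01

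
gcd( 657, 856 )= 1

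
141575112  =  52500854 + 89074258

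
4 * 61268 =245072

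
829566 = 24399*34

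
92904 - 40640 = 52264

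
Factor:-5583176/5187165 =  - 2^3*3^(-1 )*5^( - 1)*345811^( - 1)*697897^1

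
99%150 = 99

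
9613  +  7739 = 17352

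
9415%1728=775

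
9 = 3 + 6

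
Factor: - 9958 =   -  2^1*13^1* 383^1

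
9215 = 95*97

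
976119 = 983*993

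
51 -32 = 19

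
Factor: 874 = 2^1*19^1*23^1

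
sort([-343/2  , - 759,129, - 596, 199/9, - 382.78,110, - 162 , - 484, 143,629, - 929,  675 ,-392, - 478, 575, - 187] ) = [ - 929,-759, - 596, - 484, - 478,-392, - 382.78, - 187,  -  343/2 , - 162,199/9,110 , 129,143,575,629,  675]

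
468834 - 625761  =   - 156927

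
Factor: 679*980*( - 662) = -2^3 * 5^1*7^3*97^1*331^1 = -440508040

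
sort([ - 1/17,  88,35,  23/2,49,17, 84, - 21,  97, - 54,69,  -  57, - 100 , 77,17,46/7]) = [ - 100 , - 57, - 54, - 21, -1/17,46/7,23/2, 17,17,  35,49,69,77,84,88, 97]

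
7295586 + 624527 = 7920113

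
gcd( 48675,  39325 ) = 275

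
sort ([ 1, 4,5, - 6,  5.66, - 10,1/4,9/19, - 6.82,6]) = [-10, - 6.82,- 6,1/4, 9/19,1,4,5,5.66,6 ]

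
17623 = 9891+7732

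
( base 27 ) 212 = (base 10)1487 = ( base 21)37h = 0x5cf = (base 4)113033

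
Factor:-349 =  - 349^1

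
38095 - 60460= - 22365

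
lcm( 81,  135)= 405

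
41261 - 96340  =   - 55079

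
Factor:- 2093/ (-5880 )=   2^( - 3)*3^( - 1)*5^( - 1 )*7^( - 1 )*13^1 * 23^1 = 299/840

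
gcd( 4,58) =2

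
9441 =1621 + 7820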